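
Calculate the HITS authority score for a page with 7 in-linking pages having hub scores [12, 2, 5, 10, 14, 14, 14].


Authority = sum of hub scores of in-linkers
In-link 1: hub score = 12
In-link 2: hub score = 2
In-link 3: hub score = 5
In-link 4: hub score = 10
In-link 5: hub score = 14
In-link 6: hub score = 14
In-link 7: hub score = 14
Authority = 12 + 2 + 5 + 10 + 14 + 14 + 14 = 71

71


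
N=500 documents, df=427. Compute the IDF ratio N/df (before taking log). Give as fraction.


IDF ratio = N / df
= 500 / 427
= 500/427

500/427


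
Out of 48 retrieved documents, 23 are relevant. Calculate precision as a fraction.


Precision = relevant_retrieved / total_retrieved
= 23 / 48
= 23 / (23 + 25)
= 23/48

23/48


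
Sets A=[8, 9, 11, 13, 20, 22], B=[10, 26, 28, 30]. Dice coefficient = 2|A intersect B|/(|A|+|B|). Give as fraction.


A intersect B = []
|A intersect B| = 0
|A| = 6, |B| = 4
Dice = 2*0 / (6+4)
= 0 / 10 = 0

0


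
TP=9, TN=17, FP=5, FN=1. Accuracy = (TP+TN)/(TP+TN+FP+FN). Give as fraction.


Accuracy = (TP + TN) / (TP + TN + FP + FN)
TP + TN = 9 + 17 = 26
Total = 9 + 17 + 5 + 1 = 32
Accuracy = 26 / 32 = 13/16

13/16


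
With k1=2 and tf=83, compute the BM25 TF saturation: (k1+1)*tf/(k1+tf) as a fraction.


BM25 TF component = (k1+1)*tf / (k1+tf)
k1 = 2, tf = 83
Numerator = (2+1)*83 = 249
Denominator = 2 + 83 = 85
= 249/85 = 249/85

249/85


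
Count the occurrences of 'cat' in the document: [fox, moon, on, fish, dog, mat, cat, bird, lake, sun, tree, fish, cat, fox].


Document has 14 words
Scanning for 'cat':
Found at positions: [6, 12]
Count = 2

2


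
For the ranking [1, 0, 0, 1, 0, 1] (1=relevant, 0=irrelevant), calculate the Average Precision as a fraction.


Computing P@k for each relevant position:
Position 1: relevant, P@1 = 1/1 = 1
Position 2: not relevant
Position 3: not relevant
Position 4: relevant, P@4 = 2/4 = 1/2
Position 5: not relevant
Position 6: relevant, P@6 = 3/6 = 1/2
Sum of P@k = 1 + 1/2 + 1/2 = 2
AP = 2 / 3 = 2/3

2/3


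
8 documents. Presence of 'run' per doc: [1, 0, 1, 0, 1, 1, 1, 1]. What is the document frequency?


Checking each document for 'run':
Doc 1: present
Doc 2: absent
Doc 3: present
Doc 4: absent
Doc 5: present
Doc 6: present
Doc 7: present
Doc 8: present
df = sum of presences = 1 + 0 + 1 + 0 + 1 + 1 + 1 + 1 = 6

6


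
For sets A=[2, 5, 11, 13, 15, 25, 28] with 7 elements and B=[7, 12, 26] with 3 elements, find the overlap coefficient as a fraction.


A intersect B = []
|A intersect B| = 0
min(|A|, |B|) = min(7, 3) = 3
Overlap = 0 / 3 = 0

0


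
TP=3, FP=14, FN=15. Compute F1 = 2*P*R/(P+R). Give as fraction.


F1 = 2 * P * R / (P + R)
P = TP/(TP+FP) = 3/17 = 3/17
R = TP/(TP+FN) = 3/18 = 1/6
2 * P * R = 2 * 3/17 * 1/6 = 1/17
P + R = 3/17 + 1/6 = 35/102
F1 = 1/17 / 35/102 = 6/35

6/35


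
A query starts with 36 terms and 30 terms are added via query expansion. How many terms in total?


Original terms: 36
Expansion terms: 30
Total = 36 + 30 = 66

66


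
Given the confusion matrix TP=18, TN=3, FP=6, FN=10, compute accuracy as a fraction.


Accuracy = (TP + TN) / (TP + TN + FP + FN)
TP + TN = 18 + 3 = 21
Total = 18 + 3 + 6 + 10 = 37
Accuracy = 21 / 37 = 21/37

21/37


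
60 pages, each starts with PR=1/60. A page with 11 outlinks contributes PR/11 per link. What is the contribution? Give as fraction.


Initial PR = 1/60 = 1/60
Outlinks = 11
Contribution per link = PR / outlinks
= 1/60 / 11
= 1/660

1/660


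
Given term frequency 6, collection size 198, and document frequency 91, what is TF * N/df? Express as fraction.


TF * (N/df)
= 6 * (198/91)
= 6 * 198/91
= 1188/91

1188/91


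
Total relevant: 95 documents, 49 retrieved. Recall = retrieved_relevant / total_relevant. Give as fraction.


Recall = retrieved_relevant / total_relevant
= 49 / 95
= 49 / (49 + 46)
= 49/95

49/95


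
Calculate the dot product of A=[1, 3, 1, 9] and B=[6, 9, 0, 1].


Dot product = sum of element-wise products
A[0]*B[0] = 1*6 = 6
A[1]*B[1] = 3*9 = 27
A[2]*B[2] = 1*0 = 0
A[3]*B[3] = 9*1 = 9
Sum = 6 + 27 + 0 + 9 = 42

42


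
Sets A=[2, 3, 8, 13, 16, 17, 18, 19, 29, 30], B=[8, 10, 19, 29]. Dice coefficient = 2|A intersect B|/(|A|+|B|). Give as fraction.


A intersect B = [8, 19, 29]
|A intersect B| = 3
|A| = 10, |B| = 4
Dice = 2*3 / (10+4)
= 6 / 14 = 3/7

3/7


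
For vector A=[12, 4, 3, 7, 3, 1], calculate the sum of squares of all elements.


|A|^2 = sum of squared components
A[0]^2 = 12^2 = 144
A[1]^2 = 4^2 = 16
A[2]^2 = 3^2 = 9
A[3]^2 = 7^2 = 49
A[4]^2 = 3^2 = 9
A[5]^2 = 1^2 = 1
Sum = 144 + 16 + 9 + 49 + 9 + 1 = 228

228


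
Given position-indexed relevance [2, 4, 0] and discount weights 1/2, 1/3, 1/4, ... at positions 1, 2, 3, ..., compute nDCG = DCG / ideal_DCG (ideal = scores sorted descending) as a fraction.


Position discount weights w_i = 1/(i+1) for i=1..3:
Weights = [1/2, 1/3, 1/4]
Actual relevance: [2, 4, 0]
DCG = 2/2 + 4/3 + 0/4 = 7/3
Ideal relevance (sorted desc): [4, 2, 0]
Ideal DCG = 4/2 + 2/3 + 0/4 = 8/3
nDCG = DCG / ideal_DCG = 7/3 / 8/3 = 7/8

7/8


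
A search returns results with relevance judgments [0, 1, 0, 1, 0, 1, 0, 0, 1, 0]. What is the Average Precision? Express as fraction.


Computing P@k for each relevant position:
Position 1: not relevant
Position 2: relevant, P@2 = 1/2 = 1/2
Position 3: not relevant
Position 4: relevant, P@4 = 2/4 = 1/2
Position 5: not relevant
Position 6: relevant, P@6 = 3/6 = 1/2
Position 7: not relevant
Position 8: not relevant
Position 9: relevant, P@9 = 4/9 = 4/9
Position 10: not relevant
Sum of P@k = 1/2 + 1/2 + 1/2 + 4/9 = 35/18
AP = 35/18 / 4 = 35/72

35/72


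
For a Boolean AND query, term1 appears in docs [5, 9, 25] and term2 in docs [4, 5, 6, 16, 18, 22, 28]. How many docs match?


Boolean AND: find intersection of posting lists
term1 docs: [5, 9, 25]
term2 docs: [4, 5, 6, 16, 18, 22, 28]
Intersection: [5]
|intersection| = 1

1


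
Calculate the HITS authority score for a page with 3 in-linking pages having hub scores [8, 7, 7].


Authority = sum of hub scores of in-linkers
In-link 1: hub score = 8
In-link 2: hub score = 7
In-link 3: hub score = 7
Authority = 8 + 7 + 7 = 22

22


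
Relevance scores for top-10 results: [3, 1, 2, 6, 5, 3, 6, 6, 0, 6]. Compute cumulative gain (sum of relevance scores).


Cumulative Gain = sum of relevance scores
Position 1: rel=3, running sum=3
Position 2: rel=1, running sum=4
Position 3: rel=2, running sum=6
Position 4: rel=6, running sum=12
Position 5: rel=5, running sum=17
Position 6: rel=3, running sum=20
Position 7: rel=6, running sum=26
Position 8: rel=6, running sum=32
Position 9: rel=0, running sum=32
Position 10: rel=6, running sum=38
CG = 38

38


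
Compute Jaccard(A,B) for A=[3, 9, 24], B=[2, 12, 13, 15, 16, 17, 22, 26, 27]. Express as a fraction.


A intersect B = []
|A intersect B| = 0
A union B = [2, 3, 9, 12, 13, 15, 16, 17, 22, 24, 26, 27]
|A union B| = 12
Jaccard = 0/12 = 0

0


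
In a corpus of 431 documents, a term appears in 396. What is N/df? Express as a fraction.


IDF ratio = N / df
= 431 / 396
= 431/396

431/396


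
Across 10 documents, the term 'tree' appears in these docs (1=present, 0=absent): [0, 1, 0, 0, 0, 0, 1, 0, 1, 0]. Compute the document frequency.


Checking each document for 'tree':
Doc 1: absent
Doc 2: present
Doc 3: absent
Doc 4: absent
Doc 5: absent
Doc 6: absent
Doc 7: present
Doc 8: absent
Doc 9: present
Doc 10: absent
df = sum of presences = 0 + 1 + 0 + 0 + 0 + 0 + 1 + 0 + 1 + 0 = 3

3


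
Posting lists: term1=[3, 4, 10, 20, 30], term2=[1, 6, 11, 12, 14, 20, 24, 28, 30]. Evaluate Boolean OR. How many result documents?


Boolean OR: find union of posting lists
term1 docs: [3, 4, 10, 20, 30]
term2 docs: [1, 6, 11, 12, 14, 20, 24, 28, 30]
Union: [1, 3, 4, 6, 10, 11, 12, 14, 20, 24, 28, 30]
|union| = 12

12


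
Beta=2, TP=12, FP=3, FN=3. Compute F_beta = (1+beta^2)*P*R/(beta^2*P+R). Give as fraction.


P = TP/(TP+FP) = 12/15 = 4/5
R = TP/(TP+FN) = 12/15 = 4/5
beta^2 = 2^2 = 4
(1 + beta^2) = 5
Numerator = (1+beta^2)*P*R = 16/5
Denominator = beta^2*P + R = 16/5 + 4/5 = 4
F_beta = 4/5

4/5


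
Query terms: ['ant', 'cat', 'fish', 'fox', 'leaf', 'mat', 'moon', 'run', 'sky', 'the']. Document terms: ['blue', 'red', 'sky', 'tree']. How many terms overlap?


Query terms: ['ant', 'cat', 'fish', 'fox', 'leaf', 'mat', 'moon', 'run', 'sky', 'the']
Document terms: ['blue', 'red', 'sky', 'tree']
Common terms: ['sky']
Overlap count = 1

1


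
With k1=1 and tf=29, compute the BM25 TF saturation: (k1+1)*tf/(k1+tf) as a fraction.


BM25 TF component = (k1+1)*tf / (k1+tf)
k1 = 1, tf = 29
Numerator = (1+1)*29 = 58
Denominator = 1 + 29 = 30
= 58/30 = 29/15

29/15


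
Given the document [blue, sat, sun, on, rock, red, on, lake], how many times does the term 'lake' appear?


Document has 8 words
Scanning for 'lake':
Found at positions: [7]
Count = 1

1


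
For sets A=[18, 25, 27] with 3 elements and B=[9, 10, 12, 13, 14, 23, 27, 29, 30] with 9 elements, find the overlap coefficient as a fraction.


A intersect B = [27]
|A intersect B| = 1
min(|A|, |B|) = min(3, 9) = 3
Overlap = 1 / 3 = 1/3

1/3


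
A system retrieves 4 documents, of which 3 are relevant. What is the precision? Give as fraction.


Precision = relevant_retrieved / total_retrieved
= 3 / 4
= 3 / (3 + 1)
= 3/4

3/4


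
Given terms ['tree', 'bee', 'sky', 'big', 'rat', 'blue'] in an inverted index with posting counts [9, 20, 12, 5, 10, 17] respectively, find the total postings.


Summing posting list sizes:
'tree': 9 postings
'bee': 20 postings
'sky': 12 postings
'big': 5 postings
'rat': 10 postings
'blue': 17 postings
Total = 9 + 20 + 12 + 5 + 10 + 17 = 73

73


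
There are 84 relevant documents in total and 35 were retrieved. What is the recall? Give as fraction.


Recall = retrieved_relevant / total_relevant
= 35 / 84
= 35 / (35 + 49)
= 5/12

5/12


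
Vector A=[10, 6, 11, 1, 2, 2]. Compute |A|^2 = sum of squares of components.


|A|^2 = sum of squared components
A[0]^2 = 10^2 = 100
A[1]^2 = 6^2 = 36
A[2]^2 = 11^2 = 121
A[3]^2 = 1^2 = 1
A[4]^2 = 2^2 = 4
A[5]^2 = 2^2 = 4
Sum = 100 + 36 + 121 + 1 + 4 + 4 = 266

266


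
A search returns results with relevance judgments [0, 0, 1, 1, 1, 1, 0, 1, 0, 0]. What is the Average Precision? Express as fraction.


Computing P@k for each relevant position:
Position 1: not relevant
Position 2: not relevant
Position 3: relevant, P@3 = 1/3 = 1/3
Position 4: relevant, P@4 = 2/4 = 1/2
Position 5: relevant, P@5 = 3/5 = 3/5
Position 6: relevant, P@6 = 4/6 = 2/3
Position 7: not relevant
Position 8: relevant, P@8 = 5/8 = 5/8
Position 9: not relevant
Position 10: not relevant
Sum of P@k = 1/3 + 1/2 + 3/5 + 2/3 + 5/8 = 109/40
AP = 109/40 / 5 = 109/200

109/200


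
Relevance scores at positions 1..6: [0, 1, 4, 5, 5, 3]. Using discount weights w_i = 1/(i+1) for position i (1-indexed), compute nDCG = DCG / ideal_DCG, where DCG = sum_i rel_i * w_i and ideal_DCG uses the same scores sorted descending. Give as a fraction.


Position discount weights w_i = 1/(i+1) for i=1..6:
Weights = [1/2, 1/3, 1/4, 1/5, 1/6, 1/7]
Actual relevance: [0, 1, 4, 5, 5, 3]
DCG = 0/2 + 1/3 + 4/4 + 5/5 + 5/6 + 3/7 = 151/42
Ideal relevance (sorted desc): [5, 5, 4, 3, 1, 0]
Ideal DCG = 5/2 + 5/3 + 4/4 + 3/5 + 1/6 + 0/7 = 89/15
nDCG = DCG / ideal_DCG = 151/42 / 89/15 = 755/1246

755/1246


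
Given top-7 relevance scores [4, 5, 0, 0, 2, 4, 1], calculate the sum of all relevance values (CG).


Cumulative Gain = sum of relevance scores
Position 1: rel=4, running sum=4
Position 2: rel=5, running sum=9
Position 3: rel=0, running sum=9
Position 4: rel=0, running sum=9
Position 5: rel=2, running sum=11
Position 6: rel=4, running sum=15
Position 7: rel=1, running sum=16
CG = 16

16


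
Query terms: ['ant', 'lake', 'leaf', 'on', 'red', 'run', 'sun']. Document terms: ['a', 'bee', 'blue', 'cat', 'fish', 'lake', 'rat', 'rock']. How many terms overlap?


Query terms: ['ant', 'lake', 'leaf', 'on', 'red', 'run', 'sun']
Document terms: ['a', 'bee', 'blue', 'cat', 'fish', 'lake', 'rat', 'rock']
Common terms: ['lake']
Overlap count = 1

1


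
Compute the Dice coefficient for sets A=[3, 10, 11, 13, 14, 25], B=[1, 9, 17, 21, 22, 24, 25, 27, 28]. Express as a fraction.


A intersect B = [25]
|A intersect B| = 1
|A| = 6, |B| = 9
Dice = 2*1 / (6+9)
= 2 / 15 = 2/15

2/15


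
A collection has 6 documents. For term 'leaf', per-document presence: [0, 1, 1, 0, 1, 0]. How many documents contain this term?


Checking each document for 'leaf':
Doc 1: absent
Doc 2: present
Doc 3: present
Doc 4: absent
Doc 5: present
Doc 6: absent
df = sum of presences = 0 + 1 + 1 + 0 + 1 + 0 = 3

3


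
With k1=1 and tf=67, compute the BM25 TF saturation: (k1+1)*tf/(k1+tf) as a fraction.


BM25 TF component = (k1+1)*tf / (k1+tf)
k1 = 1, tf = 67
Numerator = (1+1)*67 = 134
Denominator = 1 + 67 = 68
= 134/68 = 67/34

67/34


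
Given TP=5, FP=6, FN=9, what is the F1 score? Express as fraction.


F1 = 2 * P * R / (P + R)
P = TP/(TP+FP) = 5/11 = 5/11
R = TP/(TP+FN) = 5/14 = 5/14
2 * P * R = 2 * 5/11 * 5/14 = 25/77
P + R = 5/11 + 5/14 = 125/154
F1 = 25/77 / 125/154 = 2/5

2/5


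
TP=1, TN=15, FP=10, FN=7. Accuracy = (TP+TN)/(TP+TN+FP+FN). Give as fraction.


Accuracy = (TP + TN) / (TP + TN + FP + FN)
TP + TN = 1 + 15 = 16
Total = 1 + 15 + 10 + 7 = 33
Accuracy = 16 / 33 = 16/33

16/33


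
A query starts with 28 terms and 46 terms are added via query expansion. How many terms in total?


Original terms: 28
Expansion terms: 46
Total = 28 + 46 = 74

74


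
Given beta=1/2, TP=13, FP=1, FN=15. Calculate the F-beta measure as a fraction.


P = TP/(TP+FP) = 13/14 = 13/14
R = TP/(TP+FN) = 13/28 = 13/28
beta^2 = 1/2^2 = 1/4
(1 + beta^2) = 5/4
Numerator = (1+beta^2)*P*R = 845/1568
Denominator = beta^2*P + R = 13/56 + 13/28 = 39/56
F_beta = 65/84

65/84


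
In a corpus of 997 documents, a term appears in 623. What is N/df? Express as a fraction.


IDF ratio = N / df
= 997 / 623
= 997/623

997/623


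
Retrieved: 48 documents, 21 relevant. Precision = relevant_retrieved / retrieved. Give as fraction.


Precision = relevant_retrieved / total_retrieved
= 21 / 48
= 21 / (21 + 27)
= 7/16

7/16


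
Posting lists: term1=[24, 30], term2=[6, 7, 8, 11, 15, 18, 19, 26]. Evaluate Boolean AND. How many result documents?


Boolean AND: find intersection of posting lists
term1 docs: [24, 30]
term2 docs: [6, 7, 8, 11, 15, 18, 19, 26]
Intersection: []
|intersection| = 0

0


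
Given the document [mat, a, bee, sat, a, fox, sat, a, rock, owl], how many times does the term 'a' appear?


Document has 10 words
Scanning for 'a':
Found at positions: [1, 4, 7]
Count = 3

3


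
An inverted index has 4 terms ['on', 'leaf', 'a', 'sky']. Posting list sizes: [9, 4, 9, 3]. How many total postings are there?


Summing posting list sizes:
'on': 9 postings
'leaf': 4 postings
'a': 9 postings
'sky': 3 postings
Total = 9 + 4 + 9 + 3 = 25

25


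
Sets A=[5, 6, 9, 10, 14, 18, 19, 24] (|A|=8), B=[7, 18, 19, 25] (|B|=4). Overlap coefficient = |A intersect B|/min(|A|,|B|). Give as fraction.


A intersect B = [18, 19]
|A intersect B| = 2
min(|A|, |B|) = min(8, 4) = 4
Overlap = 2 / 4 = 1/2

1/2


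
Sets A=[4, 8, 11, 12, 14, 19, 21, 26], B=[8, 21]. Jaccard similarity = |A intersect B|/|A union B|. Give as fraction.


A intersect B = [8, 21]
|A intersect B| = 2
A union B = [4, 8, 11, 12, 14, 19, 21, 26]
|A union B| = 8
Jaccard = 2/8 = 1/4

1/4


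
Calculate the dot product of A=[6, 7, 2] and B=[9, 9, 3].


Dot product = sum of element-wise products
A[0]*B[0] = 6*9 = 54
A[1]*B[1] = 7*9 = 63
A[2]*B[2] = 2*3 = 6
Sum = 54 + 63 + 6 = 123

123


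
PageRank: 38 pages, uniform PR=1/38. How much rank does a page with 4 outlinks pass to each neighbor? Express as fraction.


Initial PR = 1/38 = 1/38
Outlinks = 4
Contribution per link = PR / outlinks
= 1/38 / 4
= 1/152

1/152


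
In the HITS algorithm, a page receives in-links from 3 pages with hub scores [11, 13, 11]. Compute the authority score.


Authority = sum of hub scores of in-linkers
In-link 1: hub score = 11
In-link 2: hub score = 13
In-link 3: hub score = 11
Authority = 11 + 13 + 11 = 35

35


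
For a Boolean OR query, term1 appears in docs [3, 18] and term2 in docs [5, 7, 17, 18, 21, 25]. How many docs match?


Boolean OR: find union of posting lists
term1 docs: [3, 18]
term2 docs: [5, 7, 17, 18, 21, 25]
Union: [3, 5, 7, 17, 18, 21, 25]
|union| = 7

7


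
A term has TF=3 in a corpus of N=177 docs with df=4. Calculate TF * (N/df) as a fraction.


TF * (N/df)
= 3 * (177/4)
= 3 * 177/4
= 531/4

531/4


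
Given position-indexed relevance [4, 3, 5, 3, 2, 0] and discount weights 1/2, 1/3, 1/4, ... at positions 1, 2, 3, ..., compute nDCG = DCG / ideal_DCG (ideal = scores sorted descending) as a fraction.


Position discount weights w_i = 1/(i+1) for i=1..6:
Weights = [1/2, 1/3, 1/4, 1/5, 1/6, 1/7]
Actual relevance: [4, 3, 5, 3, 2, 0]
DCG = 4/2 + 3/3 + 5/4 + 3/5 + 2/6 + 0/7 = 311/60
Ideal relevance (sorted desc): [5, 4, 3, 3, 2, 0]
Ideal DCG = 5/2 + 4/3 + 3/4 + 3/5 + 2/6 + 0/7 = 331/60
nDCG = DCG / ideal_DCG = 311/60 / 331/60 = 311/331

311/331


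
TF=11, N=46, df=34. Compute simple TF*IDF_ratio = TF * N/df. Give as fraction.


TF * (N/df)
= 11 * (46/34)
= 11 * 23/17
= 253/17

253/17


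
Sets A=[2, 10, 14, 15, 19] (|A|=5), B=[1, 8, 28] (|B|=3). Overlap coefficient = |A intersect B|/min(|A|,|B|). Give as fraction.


A intersect B = []
|A intersect B| = 0
min(|A|, |B|) = min(5, 3) = 3
Overlap = 0 / 3 = 0

0


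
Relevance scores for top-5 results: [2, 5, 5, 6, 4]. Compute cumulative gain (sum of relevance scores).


Cumulative Gain = sum of relevance scores
Position 1: rel=2, running sum=2
Position 2: rel=5, running sum=7
Position 3: rel=5, running sum=12
Position 4: rel=6, running sum=18
Position 5: rel=4, running sum=22
CG = 22

22


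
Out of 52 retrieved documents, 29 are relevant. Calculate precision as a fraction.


Precision = relevant_retrieved / total_retrieved
= 29 / 52
= 29 / (29 + 23)
= 29/52

29/52


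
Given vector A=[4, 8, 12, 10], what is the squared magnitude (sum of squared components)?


|A|^2 = sum of squared components
A[0]^2 = 4^2 = 16
A[1]^2 = 8^2 = 64
A[2]^2 = 12^2 = 144
A[3]^2 = 10^2 = 100
Sum = 16 + 64 + 144 + 100 = 324

324


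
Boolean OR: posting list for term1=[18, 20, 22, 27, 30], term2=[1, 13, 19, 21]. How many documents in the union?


Boolean OR: find union of posting lists
term1 docs: [18, 20, 22, 27, 30]
term2 docs: [1, 13, 19, 21]
Union: [1, 13, 18, 19, 20, 21, 22, 27, 30]
|union| = 9

9


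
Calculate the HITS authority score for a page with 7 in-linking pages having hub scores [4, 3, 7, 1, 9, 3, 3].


Authority = sum of hub scores of in-linkers
In-link 1: hub score = 4
In-link 2: hub score = 3
In-link 3: hub score = 7
In-link 4: hub score = 1
In-link 5: hub score = 9
In-link 6: hub score = 3
In-link 7: hub score = 3
Authority = 4 + 3 + 7 + 1 + 9 + 3 + 3 = 30

30


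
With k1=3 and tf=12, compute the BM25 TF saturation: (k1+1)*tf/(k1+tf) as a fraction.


BM25 TF component = (k1+1)*tf / (k1+tf)
k1 = 3, tf = 12
Numerator = (3+1)*12 = 48
Denominator = 3 + 12 = 15
= 48/15 = 16/5

16/5


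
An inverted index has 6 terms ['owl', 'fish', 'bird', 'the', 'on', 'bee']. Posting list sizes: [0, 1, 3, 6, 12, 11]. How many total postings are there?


Summing posting list sizes:
'owl': 0 postings
'fish': 1 postings
'bird': 3 postings
'the': 6 postings
'on': 12 postings
'bee': 11 postings
Total = 0 + 1 + 3 + 6 + 12 + 11 = 33

33


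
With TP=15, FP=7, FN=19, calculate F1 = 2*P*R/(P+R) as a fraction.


F1 = 2 * P * R / (P + R)
P = TP/(TP+FP) = 15/22 = 15/22
R = TP/(TP+FN) = 15/34 = 15/34
2 * P * R = 2 * 15/22 * 15/34 = 225/374
P + R = 15/22 + 15/34 = 210/187
F1 = 225/374 / 210/187 = 15/28

15/28


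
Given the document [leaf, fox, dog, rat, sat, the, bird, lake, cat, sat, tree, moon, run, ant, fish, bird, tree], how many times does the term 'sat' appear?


Document has 17 words
Scanning for 'sat':
Found at positions: [4, 9]
Count = 2

2


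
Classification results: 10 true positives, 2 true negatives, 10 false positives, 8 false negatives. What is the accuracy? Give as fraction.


Accuracy = (TP + TN) / (TP + TN + FP + FN)
TP + TN = 10 + 2 = 12
Total = 10 + 2 + 10 + 8 = 30
Accuracy = 12 / 30 = 2/5

2/5


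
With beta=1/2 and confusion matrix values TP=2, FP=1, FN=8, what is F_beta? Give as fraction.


P = TP/(TP+FP) = 2/3 = 2/3
R = TP/(TP+FN) = 2/10 = 1/5
beta^2 = 1/2^2 = 1/4
(1 + beta^2) = 5/4
Numerator = (1+beta^2)*P*R = 1/6
Denominator = beta^2*P + R = 1/6 + 1/5 = 11/30
F_beta = 5/11

5/11


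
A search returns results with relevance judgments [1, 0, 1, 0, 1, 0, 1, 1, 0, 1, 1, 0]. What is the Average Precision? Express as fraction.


Computing P@k for each relevant position:
Position 1: relevant, P@1 = 1/1 = 1
Position 2: not relevant
Position 3: relevant, P@3 = 2/3 = 2/3
Position 4: not relevant
Position 5: relevant, P@5 = 3/5 = 3/5
Position 6: not relevant
Position 7: relevant, P@7 = 4/7 = 4/7
Position 8: relevant, P@8 = 5/8 = 5/8
Position 9: not relevant
Position 10: relevant, P@10 = 6/10 = 3/5
Position 11: relevant, P@11 = 7/11 = 7/11
Position 12: not relevant
Sum of P@k = 1 + 2/3 + 3/5 + 4/7 + 5/8 + 3/5 + 7/11 = 43423/9240
AP = 43423/9240 / 7 = 43423/64680

43423/64680


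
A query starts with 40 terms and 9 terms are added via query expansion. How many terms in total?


Original terms: 40
Expansion terms: 9
Total = 40 + 9 = 49

49


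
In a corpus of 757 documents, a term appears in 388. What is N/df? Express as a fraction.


IDF ratio = N / df
= 757 / 388
= 757/388

757/388


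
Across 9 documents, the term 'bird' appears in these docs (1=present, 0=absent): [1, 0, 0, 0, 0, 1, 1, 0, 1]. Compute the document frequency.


Checking each document for 'bird':
Doc 1: present
Doc 2: absent
Doc 3: absent
Doc 4: absent
Doc 5: absent
Doc 6: present
Doc 7: present
Doc 8: absent
Doc 9: present
df = sum of presences = 1 + 0 + 0 + 0 + 0 + 1 + 1 + 0 + 1 = 4

4


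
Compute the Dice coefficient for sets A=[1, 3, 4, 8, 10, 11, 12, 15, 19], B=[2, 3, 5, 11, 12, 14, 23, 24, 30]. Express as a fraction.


A intersect B = [3, 11, 12]
|A intersect B| = 3
|A| = 9, |B| = 9
Dice = 2*3 / (9+9)
= 6 / 18 = 1/3

1/3


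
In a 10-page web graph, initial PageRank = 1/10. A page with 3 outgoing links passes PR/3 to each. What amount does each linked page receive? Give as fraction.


Initial PR = 1/10 = 1/10
Outlinks = 3
Contribution per link = PR / outlinks
= 1/10 / 3
= 1/30

1/30


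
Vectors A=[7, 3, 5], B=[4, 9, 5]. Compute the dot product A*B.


Dot product = sum of element-wise products
A[0]*B[0] = 7*4 = 28
A[1]*B[1] = 3*9 = 27
A[2]*B[2] = 5*5 = 25
Sum = 28 + 27 + 25 = 80

80


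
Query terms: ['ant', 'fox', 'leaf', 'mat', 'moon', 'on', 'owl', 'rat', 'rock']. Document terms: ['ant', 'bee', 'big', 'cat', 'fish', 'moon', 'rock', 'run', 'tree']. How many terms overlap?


Query terms: ['ant', 'fox', 'leaf', 'mat', 'moon', 'on', 'owl', 'rat', 'rock']
Document terms: ['ant', 'bee', 'big', 'cat', 'fish', 'moon', 'rock', 'run', 'tree']
Common terms: ['ant', 'moon', 'rock']
Overlap count = 3

3


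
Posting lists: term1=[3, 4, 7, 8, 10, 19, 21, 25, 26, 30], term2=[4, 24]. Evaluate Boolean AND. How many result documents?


Boolean AND: find intersection of posting lists
term1 docs: [3, 4, 7, 8, 10, 19, 21, 25, 26, 30]
term2 docs: [4, 24]
Intersection: [4]
|intersection| = 1

1


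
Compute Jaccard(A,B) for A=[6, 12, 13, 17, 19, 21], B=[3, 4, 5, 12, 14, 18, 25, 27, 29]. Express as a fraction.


A intersect B = [12]
|A intersect B| = 1
A union B = [3, 4, 5, 6, 12, 13, 14, 17, 18, 19, 21, 25, 27, 29]
|A union B| = 14
Jaccard = 1/14 = 1/14

1/14


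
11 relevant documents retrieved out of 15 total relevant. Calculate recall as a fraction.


Recall = retrieved_relevant / total_relevant
= 11 / 15
= 11 / (11 + 4)
= 11/15

11/15


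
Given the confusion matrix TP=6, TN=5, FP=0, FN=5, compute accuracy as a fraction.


Accuracy = (TP + TN) / (TP + TN + FP + FN)
TP + TN = 6 + 5 = 11
Total = 6 + 5 + 0 + 5 = 16
Accuracy = 11 / 16 = 11/16

11/16


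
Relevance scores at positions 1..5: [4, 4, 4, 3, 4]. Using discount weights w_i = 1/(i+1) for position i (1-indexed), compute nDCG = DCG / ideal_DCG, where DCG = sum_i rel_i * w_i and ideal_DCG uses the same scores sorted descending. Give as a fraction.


Position discount weights w_i = 1/(i+1) for i=1..5:
Weights = [1/2, 1/3, 1/4, 1/5, 1/6]
Actual relevance: [4, 4, 4, 3, 4]
DCG = 4/2 + 4/3 + 4/4 + 3/5 + 4/6 = 28/5
Ideal relevance (sorted desc): [4, 4, 4, 4, 3]
Ideal DCG = 4/2 + 4/3 + 4/4 + 4/5 + 3/6 = 169/30
nDCG = DCG / ideal_DCG = 28/5 / 169/30 = 168/169

168/169


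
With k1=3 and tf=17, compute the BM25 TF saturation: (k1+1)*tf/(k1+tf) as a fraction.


BM25 TF component = (k1+1)*tf / (k1+tf)
k1 = 3, tf = 17
Numerator = (3+1)*17 = 68
Denominator = 3 + 17 = 20
= 68/20 = 17/5

17/5


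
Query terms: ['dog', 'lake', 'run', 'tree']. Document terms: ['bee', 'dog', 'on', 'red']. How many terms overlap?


Query terms: ['dog', 'lake', 'run', 'tree']
Document terms: ['bee', 'dog', 'on', 'red']
Common terms: ['dog']
Overlap count = 1

1


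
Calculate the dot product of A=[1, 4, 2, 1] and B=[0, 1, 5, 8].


Dot product = sum of element-wise products
A[0]*B[0] = 1*0 = 0
A[1]*B[1] = 4*1 = 4
A[2]*B[2] = 2*5 = 10
A[3]*B[3] = 1*8 = 8
Sum = 0 + 4 + 10 + 8 = 22

22


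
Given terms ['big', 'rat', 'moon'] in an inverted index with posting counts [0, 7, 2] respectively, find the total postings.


Summing posting list sizes:
'big': 0 postings
'rat': 7 postings
'moon': 2 postings
Total = 0 + 7 + 2 = 9

9


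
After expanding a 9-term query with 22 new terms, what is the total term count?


Original terms: 9
Expansion terms: 22
Total = 9 + 22 = 31

31


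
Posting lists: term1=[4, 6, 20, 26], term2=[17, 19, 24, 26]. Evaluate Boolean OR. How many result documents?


Boolean OR: find union of posting lists
term1 docs: [4, 6, 20, 26]
term2 docs: [17, 19, 24, 26]
Union: [4, 6, 17, 19, 20, 24, 26]
|union| = 7

7


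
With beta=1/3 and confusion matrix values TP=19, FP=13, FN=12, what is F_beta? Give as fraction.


P = TP/(TP+FP) = 19/32 = 19/32
R = TP/(TP+FN) = 19/31 = 19/31
beta^2 = 1/3^2 = 1/9
(1 + beta^2) = 10/9
Numerator = (1+beta^2)*P*R = 1805/4464
Denominator = beta^2*P + R = 19/288 + 19/31 = 6061/8928
F_beta = 190/319

190/319


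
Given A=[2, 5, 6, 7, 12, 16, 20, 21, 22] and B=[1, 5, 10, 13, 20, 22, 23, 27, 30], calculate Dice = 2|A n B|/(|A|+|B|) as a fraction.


A intersect B = [5, 20, 22]
|A intersect B| = 3
|A| = 9, |B| = 9
Dice = 2*3 / (9+9)
= 6 / 18 = 1/3

1/3


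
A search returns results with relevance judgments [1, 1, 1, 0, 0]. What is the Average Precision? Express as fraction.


Computing P@k for each relevant position:
Position 1: relevant, P@1 = 1/1 = 1
Position 2: relevant, P@2 = 2/2 = 1
Position 3: relevant, P@3 = 3/3 = 1
Position 4: not relevant
Position 5: not relevant
Sum of P@k = 1 + 1 + 1 = 3
AP = 3 / 3 = 1

1


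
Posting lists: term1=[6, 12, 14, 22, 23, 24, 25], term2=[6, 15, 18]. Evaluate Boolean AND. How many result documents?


Boolean AND: find intersection of posting lists
term1 docs: [6, 12, 14, 22, 23, 24, 25]
term2 docs: [6, 15, 18]
Intersection: [6]
|intersection| = 1

1


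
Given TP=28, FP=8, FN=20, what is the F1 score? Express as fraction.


F1 = 2 * P * R / (P + R)
P = TP/(TP+FP) = 28/36 = 7/9
R = TP/(TP+FN) = 28/48 = 7/12
2 * P * R = 2 * 7/9 * 7/12 = 49/54
P + R = 7/9 + 7/12 = 49/36
F1 = 49/54 / 49/36 = 2/3

2/3


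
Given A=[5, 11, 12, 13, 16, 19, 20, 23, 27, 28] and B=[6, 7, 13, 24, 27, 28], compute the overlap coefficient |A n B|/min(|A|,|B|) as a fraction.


A intersect B = [13, 27, 28]
|A intersect B| = 3
min(|A|, |B|) = min(10, 6) = 6
Overlap = 3 / 6 = 1/2

1/2


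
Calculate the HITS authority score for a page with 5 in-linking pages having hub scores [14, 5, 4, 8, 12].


Authority = sum of hub scores of in-linkers
In-link 1: hub score = 14
In-link 2: hub score = 5
In-link 3: hub score = 4
In-link 4: hub score = 8
In-link 5: hub score = 12
Authority = 14 + 5 + 4 + 8 + 12 = 43

43


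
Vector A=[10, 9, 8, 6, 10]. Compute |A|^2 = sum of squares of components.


|A|^2 = sum of squared components
A[0]^2 = 10^2 = 100
A[1]^2 = 9^2 = 81
A[2]^2 = 8^2 = 64
A[3]^2 = 6^2 = 36
A[4]^2 = 10^2 = 100
Sum = 100 + 81 + 64 + 36 + 100 = 381

381


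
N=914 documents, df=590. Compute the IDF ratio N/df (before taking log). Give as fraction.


IDF ratio = N / df
= 914 / 590
= 457/295

457/295


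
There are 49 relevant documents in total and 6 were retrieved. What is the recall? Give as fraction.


Recall = retrieved_relevant / total_relevant
= 6 / 49
= 6 / (6 + 43)
= 6/49

6/49


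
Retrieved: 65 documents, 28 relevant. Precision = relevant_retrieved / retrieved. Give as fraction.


Precision = relevant_retrieved / total_retrieved
= 28 / 65
= 28 / (28 + 37)
= 28/65

28/65


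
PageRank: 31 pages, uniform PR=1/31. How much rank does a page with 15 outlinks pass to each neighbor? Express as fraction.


Initial PR = 1/31 = 1/31
Outlinks = 15
Contribution per link = PR / outlinks
= 1/31 / 15
= 1/465

1/465


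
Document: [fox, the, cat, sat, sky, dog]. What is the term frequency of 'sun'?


Document has 6 words
Scanning for 'sun':
Term not found in document
Count = 0

0


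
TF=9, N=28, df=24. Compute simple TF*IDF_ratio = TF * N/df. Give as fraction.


TF * (N/df)
= 9 * (28/24)
= 9 * 7/6
= 21/2

21/2


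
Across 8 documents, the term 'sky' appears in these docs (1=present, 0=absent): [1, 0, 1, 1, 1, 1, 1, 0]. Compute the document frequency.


Checking each document for 'sky':
Doc 1: present
Doc 2: absent
Doc 3: present
Doc 4: present
Doc 5: present
Doc 6: present
Doc 7: present
Doc 8: absent
df = sum of presences = 1 + 0 + 1 + 1 + 1 + 1 + 1 + 0 = 6

6


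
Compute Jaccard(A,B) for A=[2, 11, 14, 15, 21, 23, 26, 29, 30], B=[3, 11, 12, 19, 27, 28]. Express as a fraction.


A intersect B = [11]
|A intersect B| = 1
A union B = [2, 3, 11, 12, 14, 15, 19, 21, 23, 26, 27, 28, 29, 30]
|A union B| = 14
Jaccard = 1/14 = 1/14

1/14


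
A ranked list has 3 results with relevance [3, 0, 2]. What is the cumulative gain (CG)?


Cumulative Gain = sum of relevance scores
Position 1: rel=3, running sum=3
Position 2: rel=0, running sum=3
Position 3: rel=2, running sum=5
CG = 5

5


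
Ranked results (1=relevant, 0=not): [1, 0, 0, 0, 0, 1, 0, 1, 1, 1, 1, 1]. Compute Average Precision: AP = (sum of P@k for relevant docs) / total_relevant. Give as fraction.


Computing P@k for each relevant position:
Position 1: relevant, P@1 = 1/1 = 1
Position 2: not relevant
Position 3: not relevant
Position 4: not relevant
Position 5: not relevant
Position 6: relevant, P@6 = 2/6 = 1/3
Position 7: not relevant
Position 8: relevant, P@8 = 3/8 = 3/8
Position 9: relevant, P@9 = 4/9 = 4/9
Position 10: relevant, P@10 = 5/10 = 1/2
Position 11: relevant, P@11 = 6/11 = 6/11
Position 12: relevant, P@12 = 7/12 = 7/12
Sum of P@k = 1 + 1/3 + 3/8 + 4/9 + 1/2 + 6/11 + 7/12 = 2995/792
AP = 2995/792 / 7 = 2995/5544

2995/5544


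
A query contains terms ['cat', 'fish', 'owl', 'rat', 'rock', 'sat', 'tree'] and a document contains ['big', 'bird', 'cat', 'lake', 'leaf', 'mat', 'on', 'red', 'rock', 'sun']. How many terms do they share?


Query terms: ['cat', 'fish', 'owl', 'rat', 'rock', 'sat', 'tree']
Document terms: ['big', 'bird', 'cat', 'lake', 'leaf', 'mat', 'on', 'red', 'rock', 'sun']
Common terms: ['cat', 'rock']
Overlap count = 2

2


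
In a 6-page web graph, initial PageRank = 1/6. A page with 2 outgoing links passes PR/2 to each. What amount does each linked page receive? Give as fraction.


Initial PR = 1/6 = 1/6
Outlinks = 2
Contribution per link = PR / outlinks
= 1/6 / 2
= 1/12

1/12


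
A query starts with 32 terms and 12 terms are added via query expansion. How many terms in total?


Original terms: 32
Expansion terms: 12
Total = 32 + 12 = 44

44


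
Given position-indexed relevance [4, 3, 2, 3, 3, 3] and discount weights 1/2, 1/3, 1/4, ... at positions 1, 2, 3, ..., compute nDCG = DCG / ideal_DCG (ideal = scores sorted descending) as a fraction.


Position discount weights w_i = 1/(i+1) for i=1..6:
Weights = [1/2, 1/3, 1/4, 1/5, 1/6, 1/7]
Actual relevance: [4, 3, 2, 3, 3, 3]
DCG = 4/2 + 3/3 + 2/4 + 3/5 + 3/6 + 3/7 = 176/35
Ideal relevance (sorted desc): [4, 3, 3, 3, 3, 2]
Ideal DCG = 4/2 + 3/3 + 3/4 + 3/5 + 3/6 + 2/7 = 719/140
nDCG = DCG / ideal_DCG = 176/35 / 719/140 = 704/719

704/719


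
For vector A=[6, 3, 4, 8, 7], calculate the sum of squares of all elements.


|A|^2 = sum of squared components
A[0]^2 = 6^2 = 36
A[1]^2 = 3^2 = 9
A[2]^2 = 4^2 = 16
A[3]^2 = 8^2 = 64
A[4]^2 = 7^2 = 49
Sum = 36 + 9 + 16 + 64 + 49 = 174

174


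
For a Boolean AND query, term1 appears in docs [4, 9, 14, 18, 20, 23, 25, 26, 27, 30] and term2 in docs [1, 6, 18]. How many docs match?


Boolean AND: find intersection of posting lists
term1 docs: [4, 9, 14, 18, 20, 23, 25, 26, 27, 30]
term2 docs: [1, 6, 18]
Intersection: [18]
|intersection| = 1

1


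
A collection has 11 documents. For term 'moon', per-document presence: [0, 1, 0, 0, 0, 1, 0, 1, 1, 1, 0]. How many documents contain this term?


Checking each document for 'moon':
Doc 1: absent
Doc 2: present
Doc 3: absent
Doc 4: absent
Doc 5: absent
Doc 6: present
Doc 7: absent
Doc 8: present
Doc 9: present
Doc 10: present
Doc 11: absent
df = sum of presences = 0 + 1 + 0 + 0 + 0 + 1 + 0 + 1 + 1 + 1 + 0 = 5

5


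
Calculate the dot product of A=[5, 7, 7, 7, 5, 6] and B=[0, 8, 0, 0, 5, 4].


Dot product = sum of element-wise products
A[0]*B[0] = 5*0 = 0
A[1]*B[1] = 7*8 = 56
A[2]*B[2] = 7*0 = 0
A[3]*B[3] = 7*0 = 0
A[4]*B[4] = 5*5 = 25
A[5]*B[5] = 6*4 = 24
Sum = 0 + 56 + 0 + 0 + 25 + 24 = 105

105


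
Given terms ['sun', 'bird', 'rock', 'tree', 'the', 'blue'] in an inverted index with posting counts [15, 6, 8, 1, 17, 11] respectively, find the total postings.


Summing posting list sizes:
'sun': 15 postings
'bird': 6 postings
'rock': 8 postings
'tree': 1 postings
'the': 17 postings
'blue': 11 postings
Total = 15 + 6 + 8 + 1 + 17 + 11 = 58

58


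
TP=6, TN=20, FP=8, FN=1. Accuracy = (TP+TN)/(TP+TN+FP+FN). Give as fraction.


Accuracy = (TP + TN) / (TP + TN + FP + FN)
TP + TN = 6 + 20 = 26
Total = 6 + 20 + 8 + 1 = 35
Accuracy = 26 / 35 = 26/35

26/35


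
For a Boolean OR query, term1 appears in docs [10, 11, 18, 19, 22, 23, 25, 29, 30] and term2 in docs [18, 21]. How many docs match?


Boolean OR: find union of posting lists
term1 docs: [10, 11, 18, 19, 22, 23, 25, 29, 30]
term2 docs: [18, 21]
Union: [10, 11, 18, 19, 21, 22, 23, 25, 29, 30]
|union| = 10

10


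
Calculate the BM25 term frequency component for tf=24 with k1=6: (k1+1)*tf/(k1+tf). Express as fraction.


BM25 TF component = (k1+1)*tf / (k1+tf)
k1 = 6, tf = 24
Numerator = (6+1)*24 = 168
Denominator = 6 + 24 = 30
= 168/30 = 28/5

28/5


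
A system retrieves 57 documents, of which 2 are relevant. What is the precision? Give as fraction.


Precision = relevant_retrieved / total_retrieved
= 2 / 57
= 2 / (2 + 55)
= 2/57

2/57


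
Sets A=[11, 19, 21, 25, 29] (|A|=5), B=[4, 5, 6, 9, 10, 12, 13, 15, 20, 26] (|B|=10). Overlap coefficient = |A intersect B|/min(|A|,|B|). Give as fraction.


A intersect B = []
|A intersect B| = 0
min(|A|, |B|) = min(5, 10) = 5
Overlap = 0 / 5 = 0

0


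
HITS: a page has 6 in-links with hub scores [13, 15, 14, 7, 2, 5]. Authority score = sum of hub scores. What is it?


Authority = sum of hub scores of in-linkers
In-link 1: hub score = 13
In-link 2: hub score = 15
In-link 3: hub score = 14
In-link 4: hub score = 7
In-link 5: hub score = 2
In-link 6: hub score = 5
Authority = 13 + 15 + 14 + 7 + 2 + 5 = 56

56


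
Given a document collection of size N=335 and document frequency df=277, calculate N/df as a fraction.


IDF ratio = N / df
= 335 / 277
= 335/277

335/277


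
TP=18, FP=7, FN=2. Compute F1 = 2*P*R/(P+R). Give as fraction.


F1 = 2 * P * R / (P + R)
P = TP/(TP+FP) = 18/25 = 18/25
R = TP/(TP+FN) = 18/20 = 9/10
2 * P * R = 2 * 18/25 * 9/10 = 162/125
P + R = 18/25 + 9/10 = 81/50
F1 = 162/125 / 81/50 = 4/5

4/5


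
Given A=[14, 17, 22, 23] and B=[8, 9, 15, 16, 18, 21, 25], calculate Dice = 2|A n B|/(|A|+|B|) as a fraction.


A intersect B = []
|A intersect B| = 0
|A| = 4, |B| = 7
Dice = 2*0 / (4+7)
= 0 / 11 = 0

0


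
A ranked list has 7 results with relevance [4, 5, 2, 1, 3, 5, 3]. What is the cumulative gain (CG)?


Cumulative Gain = sum of relevance scores
Position 1: rel=4, running sum=4
Position 2: rel=5, running sum=9
Position 3: rel=2, running sum=11
Position 4: rel=1, running sum=12
Position 5: rel=3, running sum=15
Position 6: rel=5, running sum=20
Position 7: rel=3, running sum=23
CG = 23

23


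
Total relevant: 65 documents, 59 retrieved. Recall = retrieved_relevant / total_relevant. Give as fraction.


Recall = retrieved_relevant / total_relevant
= 59 / 65
= 59 / (59 + 6)
= 59/65

59/65


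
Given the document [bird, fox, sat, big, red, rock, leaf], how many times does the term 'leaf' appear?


Document has 7 words
Scanning for 'leaf':
Found at positions: [6]
Count = 1

1


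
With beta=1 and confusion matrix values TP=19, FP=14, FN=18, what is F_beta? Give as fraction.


P = TP/(TP+FP) = 19/33 = 19/33
R = TP/(TP+FN) = 19/37 = 19/37
beta^2 = 1^2 = 1
(1 + beta^2) = 2
Numerator = (1+beta^2)*P*R = 722/1221
Denominator = beta^2*P + R = 19/33 + 19/37 = 1330/1221
F_beta = 19/35

19/35


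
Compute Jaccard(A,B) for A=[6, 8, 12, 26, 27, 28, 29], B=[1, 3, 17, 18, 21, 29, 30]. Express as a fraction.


A intersect B = [29]
|A intersect B| = 1
A union B = [1, 3, 6, 8, 12, 17, 18, 21, 26, 27, 28, 29, 30]
|A union B| = 13
Jaccard = 1/13 = 1/13

1/13


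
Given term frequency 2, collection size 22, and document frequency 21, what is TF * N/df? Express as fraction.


TF * (N/df)
= 2 * (22/21)
= 2 * 22/21
= 44/21

44/21


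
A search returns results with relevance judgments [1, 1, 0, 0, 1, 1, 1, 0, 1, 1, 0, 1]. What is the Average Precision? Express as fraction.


Computing P@k for each relevant position:
Position 1: relevant, P@1 = 1/1 = 1
Position 2: relevant, P@2 = 2/2 = 1
Position 3: not relevant
Position 4: not relevant
Position 5: relevant, P@5 = 3/5 = 3/5
Position 6: relevant, P@6 = 4/6 = 2/3
Position 7: relevant, P@7 = 5/7 = 5/7
Position 8: not relevant
Position 9: relevant, P@9 = 6/9 = 2/3
Position 10: relevant, P@10 = 7/10 = 7/10
Position 11: not relevant
Position 12: relevant, P@12 = 8/12 = 2/3
Sum of P@k = 1 + 1 + 3/5 + 2/3 + 5/7 + 2/3 + 7/10 + 2/3 = 421/70
AP = 421/70 / 8 = 421/560

421/560


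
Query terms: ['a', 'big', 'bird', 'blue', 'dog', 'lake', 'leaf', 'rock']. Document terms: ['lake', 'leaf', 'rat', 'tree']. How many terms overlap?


Query terms: ['a', 'big', 'bird', 'blue', 'dog', 'lake', 'leaf', 'rock']
Document terms: ['lake', 'leaf', 'rat', 'tree']
Common terms: ['lake', 'leaf']
Overlap count = 2

2


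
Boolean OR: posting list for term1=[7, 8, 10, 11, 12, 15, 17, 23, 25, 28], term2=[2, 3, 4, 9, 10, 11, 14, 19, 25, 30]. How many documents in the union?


Boolean OR: find union of posting lists
term1 docs: [7, 8, 10, 11, 12, 15, 17, 23, 25, 28]
term2 docs: [2, 3, 4, 9, 10, 11, 14, 19, 25, 30]
Union: [2, 3, 4, 7, 8, 9, 10, 11, 12, 14, 15, 17, 19, 23, 25, 28, 30]
|union| = 17

17


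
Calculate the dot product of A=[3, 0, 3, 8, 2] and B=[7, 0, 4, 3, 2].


Dot product = sum of element-wise products
A[0]*B[0] = 3*7 = 21
A[1]*B[1] = 0*0 = 0
A[2]*B[2] = 3*4 = 12
A[3]*B[3] = 8*3 = 24
A[4]*B[4] = 2*2 = 4
Sum = 21 + 0 + 12 + 24 + 4 = 61

61
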